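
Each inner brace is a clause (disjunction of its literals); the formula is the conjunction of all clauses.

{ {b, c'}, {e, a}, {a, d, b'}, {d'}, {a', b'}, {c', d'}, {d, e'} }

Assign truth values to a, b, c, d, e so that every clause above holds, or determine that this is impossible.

(d') alone gives d = 0.
(e') alone gives e = 0.
(a) alone gives a = 1.
(b') alone gives b = 0.
(c') alone gives c = 0.
Every clause now holds.

a ↦ 1, b ↦ 0, c ↦ 0, d ↦ 0, e ↦ 0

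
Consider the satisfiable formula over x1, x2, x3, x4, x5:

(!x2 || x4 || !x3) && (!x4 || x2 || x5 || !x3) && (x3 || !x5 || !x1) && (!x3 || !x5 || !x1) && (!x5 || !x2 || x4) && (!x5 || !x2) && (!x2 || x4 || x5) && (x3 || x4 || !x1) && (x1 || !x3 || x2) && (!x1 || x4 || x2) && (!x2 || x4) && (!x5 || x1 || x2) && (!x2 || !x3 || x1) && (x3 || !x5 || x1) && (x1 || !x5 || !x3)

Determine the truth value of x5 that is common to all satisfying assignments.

False

Suppose x5 = true.
The clause (!x2) is unit, so x2 = false.
The clause (x1) is unit, so x1 = true.
The clause (x3) is unit, so x3 = true.
That conflicts with the unit clause (!x3).
So every satisfying assignment has x5 = False.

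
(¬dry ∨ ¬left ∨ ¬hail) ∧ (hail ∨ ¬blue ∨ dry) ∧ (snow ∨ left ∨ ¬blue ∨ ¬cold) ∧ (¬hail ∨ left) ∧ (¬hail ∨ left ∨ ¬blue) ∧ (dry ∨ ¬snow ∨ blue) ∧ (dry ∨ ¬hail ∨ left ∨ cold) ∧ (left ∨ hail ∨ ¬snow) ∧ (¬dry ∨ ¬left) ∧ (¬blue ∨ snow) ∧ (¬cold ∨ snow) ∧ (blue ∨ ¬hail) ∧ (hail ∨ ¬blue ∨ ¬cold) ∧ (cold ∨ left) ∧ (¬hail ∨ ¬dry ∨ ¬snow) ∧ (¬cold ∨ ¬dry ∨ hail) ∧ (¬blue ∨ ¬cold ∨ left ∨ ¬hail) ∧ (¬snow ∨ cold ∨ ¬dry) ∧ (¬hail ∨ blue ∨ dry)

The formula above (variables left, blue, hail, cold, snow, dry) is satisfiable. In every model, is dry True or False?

False

Suppose dry = True.
From the singleton clause (¬left), left = False.
From the singleton clause (¬hail), hail = False.
From the singleton clause (¬snow), snow = False.
From the singleton clause (¬blue), blue = False.
From the singleton clause (¬cold), cold = False.
Now (cold) is unsatisfied and unit — conflict.
So every satisfying assignment has dry = False.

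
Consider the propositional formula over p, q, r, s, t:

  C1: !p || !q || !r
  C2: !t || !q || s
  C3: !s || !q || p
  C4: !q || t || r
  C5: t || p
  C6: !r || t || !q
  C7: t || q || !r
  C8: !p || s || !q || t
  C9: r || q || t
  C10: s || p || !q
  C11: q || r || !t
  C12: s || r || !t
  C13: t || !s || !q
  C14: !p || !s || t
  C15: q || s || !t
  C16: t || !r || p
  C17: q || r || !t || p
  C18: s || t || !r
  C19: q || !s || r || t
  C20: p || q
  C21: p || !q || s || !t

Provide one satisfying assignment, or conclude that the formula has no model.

Try t = true.
Try q = false.
From the singleton clause (r), r = true.
From the singleton clause (s), s = true.
From the singleton clause (p), p = true.
All clauses are satisfied.

p ↦ true; q ↦ false; r ↦ true; s ↦ true; t ↦ true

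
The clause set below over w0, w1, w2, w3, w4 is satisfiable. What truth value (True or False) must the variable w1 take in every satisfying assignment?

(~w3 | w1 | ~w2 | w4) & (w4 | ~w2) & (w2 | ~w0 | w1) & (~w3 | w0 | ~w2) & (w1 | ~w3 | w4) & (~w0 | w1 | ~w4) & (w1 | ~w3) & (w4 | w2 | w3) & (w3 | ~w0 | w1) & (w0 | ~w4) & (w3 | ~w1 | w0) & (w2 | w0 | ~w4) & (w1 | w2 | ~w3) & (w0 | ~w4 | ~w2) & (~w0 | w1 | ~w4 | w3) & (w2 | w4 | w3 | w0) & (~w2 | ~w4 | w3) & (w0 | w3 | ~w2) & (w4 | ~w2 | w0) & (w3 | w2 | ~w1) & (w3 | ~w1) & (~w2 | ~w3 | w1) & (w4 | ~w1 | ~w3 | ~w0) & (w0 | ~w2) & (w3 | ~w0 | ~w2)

True

Suppose w1 = 0.
From the singleton clause (~w3), w3 = 0.
From the singleton clause (~w0), w0 = 0.
From the singleton clause (~w4), w4 = 0.
From the singleton clause (~w2), w2 = 0.
Now (w2) is unsatisfied and unit — conflict.
So every satisfying assignment has w1 = True.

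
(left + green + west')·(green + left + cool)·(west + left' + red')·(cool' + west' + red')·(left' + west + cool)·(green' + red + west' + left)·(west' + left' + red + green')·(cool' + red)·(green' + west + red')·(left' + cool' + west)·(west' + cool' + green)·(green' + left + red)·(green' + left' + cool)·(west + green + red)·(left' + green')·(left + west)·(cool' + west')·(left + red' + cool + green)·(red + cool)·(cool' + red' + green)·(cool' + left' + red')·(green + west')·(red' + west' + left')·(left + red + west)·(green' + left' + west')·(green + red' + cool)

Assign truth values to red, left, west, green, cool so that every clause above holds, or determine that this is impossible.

red=1,  left=0,  west=1,  green=1,  cool=0

Suppose cool = 0.
From the singleton clause (red), red = 1.
From the singleton clause (green), green = 1.
From the singleton clause (west), west = 1.
From the singleton clause (left'), left = 0.
All clauses are satisfied.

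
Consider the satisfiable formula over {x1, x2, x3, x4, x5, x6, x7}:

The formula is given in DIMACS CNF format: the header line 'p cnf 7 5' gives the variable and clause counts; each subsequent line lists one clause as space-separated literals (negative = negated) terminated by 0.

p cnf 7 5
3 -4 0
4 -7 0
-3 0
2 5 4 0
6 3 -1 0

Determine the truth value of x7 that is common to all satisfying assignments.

Suppose x7 = True.
The clause (x4) is unit, so x4 = True.
The clause (x3) is unit, so x3 = True.
Now (¬x3) is unsatisfied and unit — conflict.
So every satisfying assignment has x7 = False.

False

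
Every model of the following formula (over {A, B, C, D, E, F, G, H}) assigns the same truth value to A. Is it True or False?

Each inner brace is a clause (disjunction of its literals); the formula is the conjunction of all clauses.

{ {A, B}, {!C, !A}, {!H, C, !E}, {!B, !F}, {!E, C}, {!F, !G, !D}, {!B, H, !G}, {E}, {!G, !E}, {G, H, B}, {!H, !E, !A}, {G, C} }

Suppose A = true.
From the singleton clause (!C), C = false.
From the singleton clause (!E), E = false.
Now (E) is unsatisfied and unit — conflict.
So every satisfying assignment has A = False.

False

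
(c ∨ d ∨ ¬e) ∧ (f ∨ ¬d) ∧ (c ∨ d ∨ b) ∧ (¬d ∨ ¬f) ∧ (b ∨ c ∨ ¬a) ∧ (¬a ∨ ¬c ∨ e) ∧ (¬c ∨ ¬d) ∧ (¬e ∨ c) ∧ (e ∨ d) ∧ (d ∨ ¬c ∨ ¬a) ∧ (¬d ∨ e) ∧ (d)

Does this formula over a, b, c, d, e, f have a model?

From the singleton clause (d), d = True.
From the singleton clause (f), f = True.
But (¬f) is also a unit clause — contradiction.
No assignment satisfies every clause.

No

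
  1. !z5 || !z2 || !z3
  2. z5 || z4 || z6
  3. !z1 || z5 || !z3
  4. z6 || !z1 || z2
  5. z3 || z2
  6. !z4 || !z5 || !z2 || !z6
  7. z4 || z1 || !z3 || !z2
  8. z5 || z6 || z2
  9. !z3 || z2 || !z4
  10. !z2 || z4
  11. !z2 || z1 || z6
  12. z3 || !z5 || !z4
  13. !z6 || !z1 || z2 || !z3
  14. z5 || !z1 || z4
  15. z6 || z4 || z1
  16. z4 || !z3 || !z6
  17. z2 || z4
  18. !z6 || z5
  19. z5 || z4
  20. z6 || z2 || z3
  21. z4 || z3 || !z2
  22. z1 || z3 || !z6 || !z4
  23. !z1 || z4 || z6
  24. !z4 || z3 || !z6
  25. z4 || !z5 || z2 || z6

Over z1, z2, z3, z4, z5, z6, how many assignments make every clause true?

1

There are 2^6 = 64 truth assignments over (z1, z2, z3, z4, z5, z6).
Split on z3. With z3 = true, the clauses containing z3 are satisfied and !z3 drops from the rest; 0 of the 2^5 = 32 assignments to the other variables satisfy what remains.
With z3 = false, by the same count on the reduced clause set, 1 assignment works.
(One model: z1=T, z2=T, z3=F, z4=T, z5=F, z6=F.)
Total: 0 + 1 = 1.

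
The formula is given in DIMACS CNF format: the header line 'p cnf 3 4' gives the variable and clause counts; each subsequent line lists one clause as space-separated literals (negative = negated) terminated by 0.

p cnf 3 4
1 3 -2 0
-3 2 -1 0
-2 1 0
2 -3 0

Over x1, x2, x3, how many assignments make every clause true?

There are 2^3 = 8 truth assignments over (x1, x2, x3).
Split on x2. With x2 = True, the clauses containing x2 are satisfied and ¬x2 drops from the rest; 2 of the 2^2 = 4 assignments to the other variables satisfy what remains.
With x2 = False, by the same count on the reduced clause set, 2 assignments work.
(One model: x1=F, x2=F, x3=F.)
Total: 2 + 2 = 4.

4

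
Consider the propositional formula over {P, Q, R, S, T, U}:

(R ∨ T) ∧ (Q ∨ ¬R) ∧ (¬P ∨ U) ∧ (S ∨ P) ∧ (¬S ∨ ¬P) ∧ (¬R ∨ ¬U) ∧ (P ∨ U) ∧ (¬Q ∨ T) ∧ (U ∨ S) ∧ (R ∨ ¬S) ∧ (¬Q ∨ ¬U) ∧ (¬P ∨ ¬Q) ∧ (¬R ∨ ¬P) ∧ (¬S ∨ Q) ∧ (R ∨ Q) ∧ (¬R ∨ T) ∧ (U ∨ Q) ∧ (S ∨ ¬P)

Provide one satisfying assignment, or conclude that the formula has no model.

Suppose R = True.
The clause (Q) is unit, so Q = True.
The clause (¬U) is unit, so U = False.
The clause (¬P) is unit, so P = False.
But (P) is also a unit clause — contradiction.
So R must be the other value — set R = False.
The clause (T) is unit, so T = True.
The clause (¬S) is unit, so S = False.
The clause (P) is unit, so P = True.
But (¬P) is also a unit clause — contradiction.
Both values of R lead to a conflict.

UNSATISFIABLE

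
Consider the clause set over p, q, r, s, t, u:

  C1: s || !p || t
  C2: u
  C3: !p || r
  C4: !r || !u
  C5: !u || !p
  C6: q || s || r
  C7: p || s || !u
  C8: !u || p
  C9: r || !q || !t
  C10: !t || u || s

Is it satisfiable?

No, unsatisfiable

The clause (u) is unit, so u = true.
The clause (!r) is unit, so r = false.
The clause (!p) is unit, so p = false.
Now (p) is unsatisfied and unit — conflict.
No assignment satisfies every clause.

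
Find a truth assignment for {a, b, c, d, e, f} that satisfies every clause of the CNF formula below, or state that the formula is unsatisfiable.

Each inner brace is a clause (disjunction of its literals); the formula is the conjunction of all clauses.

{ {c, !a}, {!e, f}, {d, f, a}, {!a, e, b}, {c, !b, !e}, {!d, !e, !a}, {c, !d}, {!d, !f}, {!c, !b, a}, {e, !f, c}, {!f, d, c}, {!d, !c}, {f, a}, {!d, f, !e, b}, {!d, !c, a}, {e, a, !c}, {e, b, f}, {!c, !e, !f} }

Branch on c: set c = true.
Unit clause (!d) forces d = false.
Branch on e: set e = false.
Unit clause (a) forces a = true.
Unit clause (b) forces b = true.
Every clause is now satisfied; f is unconstrained.

a: true, b: true, c: true, d: false, e: false, f: false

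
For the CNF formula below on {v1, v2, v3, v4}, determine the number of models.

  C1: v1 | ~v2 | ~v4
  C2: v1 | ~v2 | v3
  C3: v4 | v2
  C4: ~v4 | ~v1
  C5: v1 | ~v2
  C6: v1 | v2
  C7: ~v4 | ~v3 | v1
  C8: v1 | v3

2

There are 2^4 = 16 truth assignments over (v1, v2, v3, v4).
Split on v3. With v3 = 1, the clauses containing v3 are satisfied and ~v3 drops from the rest; 1 of the 2^3 = 8 assignments to the other variables satisfy what remains.
With v3 = 0, by the same count on the reduced clause set, 1 assignment works.
(One model: v1=T, v2=T, v3=F, v4=F.)
Total: 1 + 1 = 2.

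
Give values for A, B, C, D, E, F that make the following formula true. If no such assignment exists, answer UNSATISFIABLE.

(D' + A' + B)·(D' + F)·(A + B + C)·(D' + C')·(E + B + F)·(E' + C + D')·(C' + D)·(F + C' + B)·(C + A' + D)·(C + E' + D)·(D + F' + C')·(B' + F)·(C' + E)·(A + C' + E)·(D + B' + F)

A=1; B=1; C=0; D=1; E=0; F=1

Case D = 1:
From the singleton clause (F), F = 1.
From the singleton clause (C'), C = 0.
From the singleton clause (E'), E = 0.
Case A = 1:
From the singleton clause (B), B = 1.
All clauses are satisfied.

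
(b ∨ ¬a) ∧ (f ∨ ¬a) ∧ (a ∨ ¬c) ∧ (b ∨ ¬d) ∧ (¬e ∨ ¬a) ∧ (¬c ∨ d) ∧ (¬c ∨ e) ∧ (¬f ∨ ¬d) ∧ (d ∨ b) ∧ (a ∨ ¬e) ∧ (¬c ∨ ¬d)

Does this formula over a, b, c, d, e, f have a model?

Yes, satisfiable

Branch on b: set b = True.
Branch on f: set f = True.
From the singleton clause (¬d), d = False.
From the singleton clause (¬c), c = False.
Branch on e: set e = False.
Every clause is now satisfied; a is unconstrained.
A satisfying assignment: a ↦ True, b ↦ True, c ↦ False, d ↦ False, e ↦ False, f ↦ True.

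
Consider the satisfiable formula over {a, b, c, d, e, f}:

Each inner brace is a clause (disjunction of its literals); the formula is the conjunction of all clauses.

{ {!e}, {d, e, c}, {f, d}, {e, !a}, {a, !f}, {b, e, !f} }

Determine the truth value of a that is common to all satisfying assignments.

Suppose a = true.
From the singleton clause (!e), e = false.
That conflicts with the unit clause (e).
So every satisfying assignment has a = False.

False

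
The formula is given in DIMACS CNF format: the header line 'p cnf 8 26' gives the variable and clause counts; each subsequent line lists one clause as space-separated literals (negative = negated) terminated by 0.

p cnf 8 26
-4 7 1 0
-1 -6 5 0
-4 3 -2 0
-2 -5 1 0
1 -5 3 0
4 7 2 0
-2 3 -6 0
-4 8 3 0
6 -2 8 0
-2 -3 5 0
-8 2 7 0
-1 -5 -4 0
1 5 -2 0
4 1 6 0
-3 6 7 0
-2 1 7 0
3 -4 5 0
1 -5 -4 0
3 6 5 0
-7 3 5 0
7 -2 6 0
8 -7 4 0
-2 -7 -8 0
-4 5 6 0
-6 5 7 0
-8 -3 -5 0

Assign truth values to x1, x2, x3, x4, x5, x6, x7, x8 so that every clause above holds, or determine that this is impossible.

Try x4 = True.
Try x7 = True.
Try x3 = True.
Try x2 = False.
Try x1 = False.
The clause (¬x5) is unit, so x5 = False.
The clause (x6) is unit, so x6 = True.
No clause remains; x8 is free.

x1: False; x2: False; x3: True; x4: True; x5: False; x6: True; x7: True; x8: True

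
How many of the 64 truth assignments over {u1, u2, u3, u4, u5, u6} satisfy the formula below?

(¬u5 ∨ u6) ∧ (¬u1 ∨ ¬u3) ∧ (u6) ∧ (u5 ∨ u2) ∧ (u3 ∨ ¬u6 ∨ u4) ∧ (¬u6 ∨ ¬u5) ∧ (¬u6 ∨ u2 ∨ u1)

4

There are 2^6 = 64 truth assignments over (u1, u2, u3, u4, u5, u6).
Split on u4. With u4 = True, the clauses containing u4 are satisfied and ¬u4 drops from the rest; 3 of the 2^5 = 32 assignments to the other variables satisfy what remains.
With u4 = False, by the same count on the reduced clause set, 1 assignment works.
(One model: u1=F, u2=T, u3=F, u4=T, u5=F, u6=T.)
Total: 3 + 1 = 4.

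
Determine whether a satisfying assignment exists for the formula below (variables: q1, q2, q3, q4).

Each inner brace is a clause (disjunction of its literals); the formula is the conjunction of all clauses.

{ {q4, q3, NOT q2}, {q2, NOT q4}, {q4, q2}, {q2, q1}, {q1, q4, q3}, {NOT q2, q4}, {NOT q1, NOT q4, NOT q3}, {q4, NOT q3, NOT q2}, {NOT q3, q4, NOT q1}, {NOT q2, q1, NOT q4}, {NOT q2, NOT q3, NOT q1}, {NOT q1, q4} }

Yes

Case q2 = true:
(q4) alone gives q4 = true.
(q1) alone gives q1 = true.
(NOT q3) alone gives q3 = false.
This assignment satisfies each clause.
A satisfying assignment: q1: true,  q2: true,  q3: false,  q4: true.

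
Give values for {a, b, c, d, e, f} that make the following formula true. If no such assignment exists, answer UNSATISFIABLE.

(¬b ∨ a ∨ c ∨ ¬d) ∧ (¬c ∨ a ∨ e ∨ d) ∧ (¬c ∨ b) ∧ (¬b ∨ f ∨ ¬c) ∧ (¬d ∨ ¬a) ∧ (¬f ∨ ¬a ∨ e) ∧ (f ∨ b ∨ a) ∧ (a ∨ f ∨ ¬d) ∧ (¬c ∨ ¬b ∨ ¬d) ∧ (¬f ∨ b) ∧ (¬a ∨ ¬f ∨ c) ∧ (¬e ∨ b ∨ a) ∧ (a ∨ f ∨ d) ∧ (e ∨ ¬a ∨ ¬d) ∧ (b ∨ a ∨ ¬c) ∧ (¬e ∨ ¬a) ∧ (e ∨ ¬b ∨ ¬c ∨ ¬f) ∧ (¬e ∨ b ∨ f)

Try c = False.
Try d = False.
Try f = False.
From the singleton clause (a), a = True.
From the singleton clause (¬e), e = False.
All clauses hold; b can take either value.

a: True,  b: False,  c: False,  d: False,  e: False,  f: False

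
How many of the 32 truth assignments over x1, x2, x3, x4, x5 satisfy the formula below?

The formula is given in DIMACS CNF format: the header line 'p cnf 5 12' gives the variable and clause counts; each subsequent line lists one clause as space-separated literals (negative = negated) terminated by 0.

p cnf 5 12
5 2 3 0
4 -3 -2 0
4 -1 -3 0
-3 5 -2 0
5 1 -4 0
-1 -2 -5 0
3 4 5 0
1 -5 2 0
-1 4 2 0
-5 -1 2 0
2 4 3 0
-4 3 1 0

There are 2^5 = 32 truth assignments over (x1, x2, x3, x4, x5).
Split on x5. With x5 = True, the clauses containing x5 are satisfied and ¬x5 drops from the rest; 2 of the 2^4 = 16 assignments to the other variables satisfy what remains.
With x5 = False, by the same count on the reduced clause set, 3 assignments work.
(One model: x1=F, x2=F, x3=T, x4=F, x5=F.)
Total: 2 + 3 = 5.

5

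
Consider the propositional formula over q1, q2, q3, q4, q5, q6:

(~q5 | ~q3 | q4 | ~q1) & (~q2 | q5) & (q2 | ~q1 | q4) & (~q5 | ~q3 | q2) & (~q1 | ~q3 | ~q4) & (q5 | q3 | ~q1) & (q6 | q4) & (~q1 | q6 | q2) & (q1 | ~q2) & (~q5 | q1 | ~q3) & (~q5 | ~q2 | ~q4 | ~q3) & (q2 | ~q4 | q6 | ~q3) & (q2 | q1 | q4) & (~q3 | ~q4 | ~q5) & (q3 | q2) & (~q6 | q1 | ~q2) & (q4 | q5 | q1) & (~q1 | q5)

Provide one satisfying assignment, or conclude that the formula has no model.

Suppose q2 = 1.
Unit clause (q5) forces q5 = 1.
Unit clause (q1) forces q1 = 1.
Suppose q3 = 0.
Suppose q6 = 0.
Unit clause (q4) forces q4 = 1.
Every clause now holds.

q1 ↦ 1,  q2 ↦ 1,  q3 ↦ 0,  q4 ↦ 1,  q5 ↦ 1,  q6 ↦ 0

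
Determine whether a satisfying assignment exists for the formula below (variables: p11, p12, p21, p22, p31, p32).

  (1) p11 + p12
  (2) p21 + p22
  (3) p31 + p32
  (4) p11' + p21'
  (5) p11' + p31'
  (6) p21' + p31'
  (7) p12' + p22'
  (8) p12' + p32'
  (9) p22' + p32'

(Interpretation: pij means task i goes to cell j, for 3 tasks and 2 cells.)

Branch on p11: set p11 = 1.
The clause (p21') is unit, so p21 = 0.
The clause (p22) is unit, so p22 = 1.
The clause (p31') is unit, so p31 = 0.
The clause (p32) is unit, so p32 = 1.
But (p32') is also a unit clause — contradiction.
Undo p11 and try p11 = 0.
The clause (p12) is unit, so p12 = 1.
The clause (p22') is unit, so p22 = 0.
The clause (p21) is unit, so p21 = 1.
The clause (p31') is unit, so p31 = 0.
The clause (p32) is unit, so p32 = 1.
But (p32') is also a unit clause — contradiction.
Neither p11 = 1 nor p11 = 0 works.
No assignment satisfies every clause.

Unsatisfiable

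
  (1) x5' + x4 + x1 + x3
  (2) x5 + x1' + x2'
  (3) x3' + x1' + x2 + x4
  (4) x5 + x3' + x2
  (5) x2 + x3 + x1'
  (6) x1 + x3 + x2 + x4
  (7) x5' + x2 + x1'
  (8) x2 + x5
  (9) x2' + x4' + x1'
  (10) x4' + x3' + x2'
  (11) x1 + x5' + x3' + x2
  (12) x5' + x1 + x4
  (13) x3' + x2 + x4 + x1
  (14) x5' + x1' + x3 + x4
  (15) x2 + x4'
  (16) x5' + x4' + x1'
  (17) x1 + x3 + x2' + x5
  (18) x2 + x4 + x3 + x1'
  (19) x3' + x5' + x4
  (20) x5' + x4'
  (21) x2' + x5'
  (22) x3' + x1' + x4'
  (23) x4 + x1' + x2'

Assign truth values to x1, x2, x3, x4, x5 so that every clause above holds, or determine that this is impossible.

x1: 0,  x2: 1,  x3: 1,  x4: 0,  x5: 0

Suppose x2 = 1.
From the singleton clause (x5'), x5 = 0.
From the singleton clause (x1'), x1 = 0.
From the singleton clause (x3), x3 = 1.
From the singleton clause (x4'), x4 = 0.
Every clause now holds.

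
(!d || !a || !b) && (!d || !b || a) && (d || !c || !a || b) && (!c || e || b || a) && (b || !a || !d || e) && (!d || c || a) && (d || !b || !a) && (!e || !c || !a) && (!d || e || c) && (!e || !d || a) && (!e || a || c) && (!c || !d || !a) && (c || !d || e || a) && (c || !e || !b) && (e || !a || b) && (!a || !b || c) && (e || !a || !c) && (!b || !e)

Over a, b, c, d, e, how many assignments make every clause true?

There are 2^5 = 32 truth assignments over (a, b, c, d, e).
Split on e. With e = true, the clauses containing e are satisfied and !e drops from the rest; 3 of the 2^4 = 16 assignments to the other variables satisfy what remains.
With e = false, by the same count on the reduced clause set, 3 assignments work.
(One model: a=F, b=F, c=F, d=F, e=F.)
Total: 3 + 3 = 6.

6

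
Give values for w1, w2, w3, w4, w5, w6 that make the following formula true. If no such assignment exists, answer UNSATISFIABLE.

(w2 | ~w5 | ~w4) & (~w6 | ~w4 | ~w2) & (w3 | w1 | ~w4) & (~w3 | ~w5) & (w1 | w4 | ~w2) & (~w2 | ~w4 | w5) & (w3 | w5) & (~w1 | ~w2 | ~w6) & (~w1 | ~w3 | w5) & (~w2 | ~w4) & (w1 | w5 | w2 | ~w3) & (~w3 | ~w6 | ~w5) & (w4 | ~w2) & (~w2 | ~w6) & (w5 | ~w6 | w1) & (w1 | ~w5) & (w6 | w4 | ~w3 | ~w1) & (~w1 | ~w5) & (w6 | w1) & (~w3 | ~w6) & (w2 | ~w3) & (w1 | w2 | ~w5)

Branch on w3: set w3 = 0.
Unit clause (w5) forces w5 = 1.
Unit clause (w1) forces w1 = 1.
But (~w1) is also a unit clause — contradiction.
Backtrack on w3: now try w3 = 1.
Unit clause (~w5) forces w5 = 0.
Unit clause (~w1) forces w1 = 0.
Unit clause (w2) forces w2 = 1.
Unit clause (w4) forces w4 = 1.
But (~w4) is also a unit clause — contradiction.
Either choice for w3 ends in contradiction.

UNSATISFIABLE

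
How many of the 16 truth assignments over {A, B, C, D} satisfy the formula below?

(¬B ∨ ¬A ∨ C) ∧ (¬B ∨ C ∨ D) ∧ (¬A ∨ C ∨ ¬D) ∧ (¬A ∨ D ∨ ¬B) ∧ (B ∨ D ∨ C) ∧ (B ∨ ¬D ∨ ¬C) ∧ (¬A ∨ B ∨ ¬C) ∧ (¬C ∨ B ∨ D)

There are 2^4 = 16 truth assignments over (A, B, C, D).
Split on C. With C = True, the clauses containing C are satisfied and ¬C drops from the rest; 3 of the 2^3 = 8 assignments to the other variables satisfy what remains.
With C = False, by the same count on the reduced clause set, 2 assignments work.
Total: 3 + 2 = 5.

5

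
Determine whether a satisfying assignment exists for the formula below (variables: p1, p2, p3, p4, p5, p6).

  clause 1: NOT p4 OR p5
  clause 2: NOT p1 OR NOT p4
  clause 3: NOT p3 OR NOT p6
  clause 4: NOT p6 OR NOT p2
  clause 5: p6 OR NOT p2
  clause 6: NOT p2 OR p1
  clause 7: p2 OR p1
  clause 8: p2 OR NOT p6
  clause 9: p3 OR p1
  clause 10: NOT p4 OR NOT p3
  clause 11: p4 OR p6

No, unsatisfiable

Branch on p4: set p4 = false.
(p6) alone gives p6 = true.
(NOT p3) alone gives p3 = false.
(NOT p2) alone gives p2 = false.
But (p2) is also a unit clause — contradiction.
So p4 must be the other value — set p4 = true.
(p5) alone gives p5 = true.
(NOT p1) alone gives p1 = false.
(NOT p2) alone gives p2 = false.
But (p2) is also a unit clause — contradiction.
Both values of p4 lead to a conflict.
No assignment satisfies every clause.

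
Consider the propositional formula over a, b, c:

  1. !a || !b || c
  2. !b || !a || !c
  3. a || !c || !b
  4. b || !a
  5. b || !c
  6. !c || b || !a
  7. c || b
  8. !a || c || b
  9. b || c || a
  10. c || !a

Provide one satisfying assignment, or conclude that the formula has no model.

a=false; b=true; c=false

Suppose b = true.
Suppose a = false.
Unit clause (!c) forces c = false.
Every clause now holds.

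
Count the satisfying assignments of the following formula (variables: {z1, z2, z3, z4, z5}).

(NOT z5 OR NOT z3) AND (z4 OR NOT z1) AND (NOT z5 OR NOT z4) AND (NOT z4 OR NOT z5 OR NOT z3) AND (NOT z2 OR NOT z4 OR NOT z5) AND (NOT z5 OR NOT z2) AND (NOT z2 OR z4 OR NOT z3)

12

There are 2^5 = 32 truth assignments over (z1, z2, z3, z4, z5).
Split on z1. With z1 = true, the clauses containing z1 are satisfied and NOT z1 drops from the rest; 4 of the 2^4 = 16 assignments to the other variables satisfy what remains.
With z1 = false, by the same count on the reduced clause set, 8 assignments work.
(One model: z1=F, z2=F, z3=F, z4=F, z5=F.)
Total: 4 + 8 = 12.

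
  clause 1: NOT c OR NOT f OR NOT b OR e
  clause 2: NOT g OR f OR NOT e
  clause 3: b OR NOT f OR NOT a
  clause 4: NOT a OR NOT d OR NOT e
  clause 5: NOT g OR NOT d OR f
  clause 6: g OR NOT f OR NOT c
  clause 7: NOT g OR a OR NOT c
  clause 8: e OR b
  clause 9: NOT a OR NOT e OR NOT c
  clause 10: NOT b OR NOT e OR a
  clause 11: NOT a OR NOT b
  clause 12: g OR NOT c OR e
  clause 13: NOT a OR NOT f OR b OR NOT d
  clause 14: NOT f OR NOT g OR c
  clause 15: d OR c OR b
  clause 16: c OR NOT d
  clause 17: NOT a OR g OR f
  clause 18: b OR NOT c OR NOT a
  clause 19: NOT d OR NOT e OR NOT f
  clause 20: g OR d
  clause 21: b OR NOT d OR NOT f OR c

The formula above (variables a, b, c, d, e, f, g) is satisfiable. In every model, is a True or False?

Suppose a = true.
(NOT b) alone gives b = false.
(NOT f) alone gives f = false.
(e) alone gives e = true.
(NOT g) alone gives g = false.
That conflicts with the unit clause (g).
So every satisfying assignment has a = False.

False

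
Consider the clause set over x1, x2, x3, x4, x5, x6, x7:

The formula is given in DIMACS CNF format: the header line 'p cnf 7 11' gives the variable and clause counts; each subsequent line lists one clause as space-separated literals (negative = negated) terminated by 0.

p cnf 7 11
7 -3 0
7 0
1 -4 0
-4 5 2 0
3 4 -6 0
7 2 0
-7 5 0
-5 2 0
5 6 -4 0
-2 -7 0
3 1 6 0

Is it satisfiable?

No

Unit clause (x7) forces x7 = True.
Unit clause (x5) forces x5 = True.
Unit clause (x2) forces x2 = True.
But (¬x2) is also a unit clause — contradiction.
No assignment satisfies every clause.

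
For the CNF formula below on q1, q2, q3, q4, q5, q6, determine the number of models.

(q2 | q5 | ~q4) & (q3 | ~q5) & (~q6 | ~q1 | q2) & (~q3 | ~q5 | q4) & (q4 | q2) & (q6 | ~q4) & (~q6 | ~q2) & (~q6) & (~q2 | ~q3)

There are 2^6 = 64 truth assignments over (q1, q2, q3, q4, q5, q6).
Split on q2. With q2 = 1, the clauses containing q2 are satisfied and ~q2 drops from the rest; 2 of the 2^5 = 32 assignments to the other variables satisfy what remains.
With q2 = 0, by the same count on the reduced clause set, 0 assignments work.
(One model: q1=F, q2=T, q3=F, q4=F, q5=F, q6=F.)
Total: 2 + 0 = 2.

2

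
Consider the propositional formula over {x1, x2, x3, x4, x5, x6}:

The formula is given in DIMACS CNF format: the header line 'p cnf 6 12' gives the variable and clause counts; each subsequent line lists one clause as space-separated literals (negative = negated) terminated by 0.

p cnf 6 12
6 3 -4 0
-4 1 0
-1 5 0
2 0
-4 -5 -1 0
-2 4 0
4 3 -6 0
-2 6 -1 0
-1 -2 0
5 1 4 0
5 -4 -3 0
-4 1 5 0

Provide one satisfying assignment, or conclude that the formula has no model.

UNSATISFIABLE

Unit clause (x2) forces x2 = True.
Unit clause (x4) forces x4 = True.
Unit clause (x1) forces x1 = True.
But (¬x1) is also a unit clause — contradiction.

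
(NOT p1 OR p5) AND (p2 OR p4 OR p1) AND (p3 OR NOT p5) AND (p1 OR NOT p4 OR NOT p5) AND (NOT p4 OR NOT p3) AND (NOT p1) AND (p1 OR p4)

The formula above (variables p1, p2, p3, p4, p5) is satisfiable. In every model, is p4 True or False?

Suppose p4 = false.
Unit clause (NOT p1) forces p1 = false.
But (p1) is also a unit clause — contradiction.
So every satisfying assignment has p4 = True.

True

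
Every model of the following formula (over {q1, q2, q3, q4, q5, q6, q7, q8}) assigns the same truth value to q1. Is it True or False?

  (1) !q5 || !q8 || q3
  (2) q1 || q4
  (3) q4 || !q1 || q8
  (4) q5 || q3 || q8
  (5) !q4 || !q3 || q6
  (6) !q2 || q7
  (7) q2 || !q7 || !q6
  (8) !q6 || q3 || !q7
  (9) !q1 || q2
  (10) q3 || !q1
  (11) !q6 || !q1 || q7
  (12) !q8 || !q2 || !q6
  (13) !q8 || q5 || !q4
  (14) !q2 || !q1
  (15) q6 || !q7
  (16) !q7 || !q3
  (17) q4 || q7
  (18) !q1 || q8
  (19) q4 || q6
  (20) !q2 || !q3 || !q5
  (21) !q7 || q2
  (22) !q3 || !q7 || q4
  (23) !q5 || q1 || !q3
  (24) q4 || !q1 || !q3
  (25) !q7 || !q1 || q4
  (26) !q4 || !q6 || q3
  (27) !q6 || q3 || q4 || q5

False

Suppose q1 = true.
From the singleton clause (q2), q2 = true.
Now (!q2) is unsatisfied and unit — conflict.
So every satisfying assignment has q1 = False.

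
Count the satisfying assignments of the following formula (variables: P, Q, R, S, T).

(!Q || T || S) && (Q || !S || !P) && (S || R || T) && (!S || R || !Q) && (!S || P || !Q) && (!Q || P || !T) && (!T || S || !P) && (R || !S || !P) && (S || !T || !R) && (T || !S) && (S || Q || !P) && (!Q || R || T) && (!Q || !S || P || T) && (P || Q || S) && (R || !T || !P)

There are 2^5 = 32 truth assignments over (P, Q, R, S, T).
Split on R. With R = true, the clauses containing R are satisfied and !R drops from the rest; 2 of the 2^4 = 16 assignments to the other variables satisfy what remains.
With R = false, by the same count on the reduced clause set, 1 assignment works.
(One model: P=F, Q=F, R=F, S=T, T=T.)
Total: 2 + 1 = 3.

3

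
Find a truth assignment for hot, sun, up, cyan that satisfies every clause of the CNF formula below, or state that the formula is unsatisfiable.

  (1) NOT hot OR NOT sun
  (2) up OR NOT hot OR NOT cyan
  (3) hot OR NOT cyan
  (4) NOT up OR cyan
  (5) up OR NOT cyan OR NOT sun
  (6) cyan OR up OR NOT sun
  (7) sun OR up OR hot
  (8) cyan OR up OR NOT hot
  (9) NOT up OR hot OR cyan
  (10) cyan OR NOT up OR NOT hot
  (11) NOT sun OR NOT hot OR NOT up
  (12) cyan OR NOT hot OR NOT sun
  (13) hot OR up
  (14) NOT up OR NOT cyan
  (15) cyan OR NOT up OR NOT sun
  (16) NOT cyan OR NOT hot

UNSATISFIABLE

Try hot = false.
From the singleton clause (NOT cyan), cyan = false.
From the singleton clause (NOT up), up = false.
That conflicts with the unit clause (up).
So hot must be the other value — set hot = true.
From the singleton clause (NOT sun), sun = false.
From the singleton clause (NOT cyan), cyan = false.
From the singleton clause (NOT up), up = false.
That conflicts with the unit clause (up).
Neither hot = true nor hot = false works.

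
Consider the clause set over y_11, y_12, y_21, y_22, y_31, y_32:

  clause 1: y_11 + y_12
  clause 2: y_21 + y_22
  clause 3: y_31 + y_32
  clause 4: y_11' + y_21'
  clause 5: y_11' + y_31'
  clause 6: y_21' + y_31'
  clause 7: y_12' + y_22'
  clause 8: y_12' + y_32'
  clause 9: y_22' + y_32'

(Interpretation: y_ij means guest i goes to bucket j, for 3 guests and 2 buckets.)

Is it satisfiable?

Suppose y_11 = 1.
Unit clause (y_21') forces y_21 = 0.
Unit clause (y_22) forces y_22 = 1.
Unit clause (y_31') forces y_31 = 0.
Unit clause (y_32) forces y_32 = 1.
That conflicts with the unit clause (y_32').
Undo y_11 and try y_11 = 0.
Unit clause (y_12) forces y_12 = 1.
Unit clause (y_22') forces y_22 = 0.
Unit clause (y_21) forces y_21 = 1.
Unit clause (y_31') forces y_31 = 0.
Unit clause (y_32) forces y_32 = 1.
That conflicts with the unit clause (y_32').
Either choice for y_11 ends in contradiction.
No assignment satisfies every clause.

Unsatisfiable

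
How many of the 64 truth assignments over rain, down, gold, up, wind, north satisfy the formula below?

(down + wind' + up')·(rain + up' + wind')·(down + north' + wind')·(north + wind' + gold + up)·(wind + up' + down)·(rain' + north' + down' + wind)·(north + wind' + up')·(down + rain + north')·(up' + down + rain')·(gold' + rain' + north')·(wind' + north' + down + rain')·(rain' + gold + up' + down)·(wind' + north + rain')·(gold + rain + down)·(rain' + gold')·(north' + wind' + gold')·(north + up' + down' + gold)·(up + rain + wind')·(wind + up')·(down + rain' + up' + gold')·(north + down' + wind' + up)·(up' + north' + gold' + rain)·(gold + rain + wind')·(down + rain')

8

There are 2^6 = 64 truth assignments over (rain, down, gold, up, wind, north).
Split on up. With up = 1, the clauses containing up are satisfied and up' drops from the rest; 1 of the 2^5 = 32 assignments to the other variables satisfy what remains.
With up = 0, by the same count on the reduced clause set, 7 assignments work.
(One model: rain=F, down=F, gold=T, up=F, wind=F, north=F.)
Total: 1 + 7 = 8.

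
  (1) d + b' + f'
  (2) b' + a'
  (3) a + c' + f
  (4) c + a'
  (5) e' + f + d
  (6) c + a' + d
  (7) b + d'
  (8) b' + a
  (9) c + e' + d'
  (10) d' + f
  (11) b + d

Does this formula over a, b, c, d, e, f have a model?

Try b = 0.
From the singleton clause (d'), d = 0.
But (d) is also a unit clause — contradiction.
Backtrack on b: now try b = 1.
From the singleton clause (a'), a = 0.
But (a) is also a unit clause — contradiction.
Either choice for b ends in contradiction.
No assignment satisfies every clause.

Unsatisfiable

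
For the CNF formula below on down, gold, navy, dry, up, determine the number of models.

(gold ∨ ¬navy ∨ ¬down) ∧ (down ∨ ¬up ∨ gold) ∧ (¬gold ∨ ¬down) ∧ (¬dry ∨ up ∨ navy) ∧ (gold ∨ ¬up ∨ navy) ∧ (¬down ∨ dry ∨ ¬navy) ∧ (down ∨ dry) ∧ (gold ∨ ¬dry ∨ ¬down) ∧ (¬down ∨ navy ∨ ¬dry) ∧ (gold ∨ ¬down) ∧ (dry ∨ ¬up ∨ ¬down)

4

There are 2^5 = 32 truth assignments over (down, gold, navy, dry, up).
Split on dry. With dry = True, the clauses containing dry are satisfied and ¬dry drops from the rest; 4 of the 2^4 = 16 assignments to the other variables satisfy what remains.
With dry = False, by the same count on the reduced clause set, 0 assignments work.
(One model: down=F, gold=F, navy=T, dry=T, up=F.)
Total: 4 + 0 = 4.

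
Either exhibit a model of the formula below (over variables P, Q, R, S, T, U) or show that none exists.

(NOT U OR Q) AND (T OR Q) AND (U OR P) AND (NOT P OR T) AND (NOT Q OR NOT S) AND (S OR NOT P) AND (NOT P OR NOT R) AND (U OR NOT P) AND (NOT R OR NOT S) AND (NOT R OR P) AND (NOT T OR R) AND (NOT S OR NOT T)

P: false; Q: true; R: false; S: false; T: false; U: true

Try U = true.
From the singleton clause (Q), Q = true.
From the singleton clause (NOT S), S = false.
From the singleton clause (NOT P), P = false.
From the singleton clause (NOT R), R = false.
From the singleton clause (NOT T), T = false.
This assignment satisfies each clause.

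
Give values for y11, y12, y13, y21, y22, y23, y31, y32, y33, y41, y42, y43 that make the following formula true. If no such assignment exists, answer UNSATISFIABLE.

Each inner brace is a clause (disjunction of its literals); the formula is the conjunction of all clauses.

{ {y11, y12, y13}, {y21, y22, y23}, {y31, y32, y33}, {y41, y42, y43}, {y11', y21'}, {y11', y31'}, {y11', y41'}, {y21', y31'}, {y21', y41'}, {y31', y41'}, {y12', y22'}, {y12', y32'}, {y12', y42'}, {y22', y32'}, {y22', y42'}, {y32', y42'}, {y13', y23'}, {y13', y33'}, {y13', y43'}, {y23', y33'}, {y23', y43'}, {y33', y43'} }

Suppose y11 = 0.
Suppose y12 = 1.
(y22') alone gives y22 = 0.
(y32') alone gives y32 = 0.
(y42') alone gives y42 = 0.
Suppose y21 = 1.
(y31') alone gives y31 = 0.
(y33) alone gives y33 = 1.
(y41') alone gives y41 = 0.
(y43) alone gives y43 = 1.
Now (y43') is unsatisfied and unit — conflict.
So y21 must be the other value — set y21 = 0.
(y23) alone gives y23 = 1.
(y13') alone gives y13 = 0.
(y33') alone gives y33 = 0.
(y31) alone gives y31 = 1.
(y41') alone gives y41 = 0.
(y43) alone gives y43 = 1.
Now (y43') is unsatisfied and unit — conflict.
Neither y21 = 1 nor y21 = 0 works.
So y12 must be the other value — set y12 = 0.
(y13) alone gives y13 = 1.
(y23') alone gives y23 = 0.
(y33') alone gives y33 = 0.
(y43') alone gives y43 = 0.
Suppose y21 = 1.
(y31') alone gives y31 = 0.
(y32) alone gives y32 = 1.
(y41') alone gives y41 = 0.
(y42) alone gives y42 = 1.
Now (y42') is unsatisfied and unit — conflict.
So y21 must be the other value — set y21 = 0.
(y22) alone gives y22 = 1.
(y32') alone gives y32 = 0.
(y31) alone gives y31 = 1.
(y41') alone gives y41 = 0.
(y42) alone gives y42 = 1.
Now (y42') is unsatisfied and unit — conflict.
Neither y21 = 1 nor y21 = 0 works.
Neither y12 = 1 nor y12 = 0 works.
So y11 must be the other value — set y11 = 1.
(y21') alone gives y21 = 0.
(y31') alone gives y31 = 0.
(y41') alone gives y41 = 0.
Suppose y22 = 1.
(y12') alone gives y12 = 0.
(y32') alone gives y32 = 0.
(y33) alone gives y33 = 1.
(y42') alone gives y42 = 0.
(y43) alone gives y43 = 1.
Now (y43') is unsatisfied and unit — conflict.
So y22 must be the other value — set y22 = 0.
(y23) alone gives y23 = 1.
(y13') alone gives y13 = 0.
(y33') alone gives y33 = 0.
(y32) alone gives y32 = 1.
(y12') alone gives y12 = 0.
(y42') alone gives y42 = 0.
(y43) alone gives y43 = 1.
Now (y43') is unsatisfied and unit — conflict.
Neither y22 = 1 nor y22 = 0 works.
Neither y11 = 1 nor y11 = 0 works.

UNSATISFIABLE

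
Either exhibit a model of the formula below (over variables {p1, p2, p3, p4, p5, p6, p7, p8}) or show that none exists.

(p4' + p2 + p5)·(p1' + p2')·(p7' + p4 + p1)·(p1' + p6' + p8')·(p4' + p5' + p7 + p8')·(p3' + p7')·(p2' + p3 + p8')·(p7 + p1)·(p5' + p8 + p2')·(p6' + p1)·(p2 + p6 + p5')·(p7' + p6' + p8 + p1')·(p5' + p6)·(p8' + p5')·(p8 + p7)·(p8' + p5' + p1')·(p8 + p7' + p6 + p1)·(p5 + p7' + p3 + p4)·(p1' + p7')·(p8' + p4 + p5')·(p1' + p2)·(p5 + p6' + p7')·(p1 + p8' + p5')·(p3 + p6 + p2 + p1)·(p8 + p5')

UNSATISFIABLE

Try p1 = 0.
Unit clause (p7) forces p7 = 1.
Unit clause (p4) forces p4 = 1.
Unit clause (p3') forces p3 = 0.
Unit clause (p6') forces p6 = 0.
Unit clause (p5') forces p5 = 0.
Unit clause (p2) forces p2 = 1.
Unit clause (p8') forces p8 = 0.
But (p8) is also a unit clause — contradiction.
Undo p1 and try p1 = 1.
Unit clause (p2') forces p2 = 0.
But (p2) is also a unit clause — contradiction.
Both values of p1 lead to a conflict.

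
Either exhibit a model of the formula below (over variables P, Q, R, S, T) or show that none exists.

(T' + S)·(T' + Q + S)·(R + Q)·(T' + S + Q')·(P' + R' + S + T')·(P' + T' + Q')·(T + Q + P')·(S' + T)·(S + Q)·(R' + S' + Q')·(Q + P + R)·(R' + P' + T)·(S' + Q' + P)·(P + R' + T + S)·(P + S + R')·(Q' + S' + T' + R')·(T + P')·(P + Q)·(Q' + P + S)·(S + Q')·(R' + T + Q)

Try T = 1.
The clause (S) is unit, so S = 1.
Try R = 1.
The clause (Q') is unit, so Q = 0.
The clause (P) is unit, so P = 1.
This assignment satisfies each clause.

P=1, Q=0, R=1, S=1, T=1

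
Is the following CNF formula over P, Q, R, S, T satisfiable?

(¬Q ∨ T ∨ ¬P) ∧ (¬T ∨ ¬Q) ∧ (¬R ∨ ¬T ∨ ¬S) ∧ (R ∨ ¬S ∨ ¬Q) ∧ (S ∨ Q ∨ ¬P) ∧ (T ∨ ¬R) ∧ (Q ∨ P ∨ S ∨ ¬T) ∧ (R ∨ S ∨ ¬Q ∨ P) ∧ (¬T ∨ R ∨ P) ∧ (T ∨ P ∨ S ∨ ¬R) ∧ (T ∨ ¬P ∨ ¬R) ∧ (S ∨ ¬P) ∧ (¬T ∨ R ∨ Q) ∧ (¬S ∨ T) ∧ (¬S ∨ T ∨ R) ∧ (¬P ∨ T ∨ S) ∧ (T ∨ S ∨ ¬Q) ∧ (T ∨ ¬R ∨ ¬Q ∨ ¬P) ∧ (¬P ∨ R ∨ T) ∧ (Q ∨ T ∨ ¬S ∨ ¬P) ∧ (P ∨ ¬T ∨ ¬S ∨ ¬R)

Yes

Suppose T = False.
The clause (¬R) is unit, so R = False.
The clause (¬S) is unit, so S = False.
The clause (¬P) is unit, so P = False.
The clause (¬Q) is unit, so Q = False.
This assignment satisfies each clause.
A satisfying assignment: P=False, Q=False, R=False, S=False, T=False.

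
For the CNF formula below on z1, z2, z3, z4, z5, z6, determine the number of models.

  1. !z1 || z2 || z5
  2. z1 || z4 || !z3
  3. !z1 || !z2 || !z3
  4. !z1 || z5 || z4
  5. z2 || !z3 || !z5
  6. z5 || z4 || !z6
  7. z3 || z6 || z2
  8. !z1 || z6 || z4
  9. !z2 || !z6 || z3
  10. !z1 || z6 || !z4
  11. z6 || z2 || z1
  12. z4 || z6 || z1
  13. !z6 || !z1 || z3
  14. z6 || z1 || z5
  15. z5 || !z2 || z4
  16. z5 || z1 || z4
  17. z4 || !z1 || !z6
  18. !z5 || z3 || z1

5

There are 2^6 = 64 truth assignments over (z1, z2, z3, z4, z5, z6).
Split on z1. With z1 = true, the clauses containing z1 are satisfied and !z1 drops from the rest; 0 of the 2^5 = 32 assignments to the other variables satisfy what remains.
With z1 = false, by the same count on the reduced clause set, 5 assignments work.
(One model: z1=F, z2=F, z3=F, z4=T, z5=F, z6=T.)
Total: 0 + 5 = 5.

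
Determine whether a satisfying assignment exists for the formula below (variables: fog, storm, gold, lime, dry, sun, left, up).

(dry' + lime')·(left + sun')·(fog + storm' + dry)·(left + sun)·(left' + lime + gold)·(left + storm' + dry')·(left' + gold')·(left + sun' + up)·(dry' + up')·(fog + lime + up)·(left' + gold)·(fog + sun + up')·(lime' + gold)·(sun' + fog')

No

Case dry = 0:
Case left = 1:
From the singleton clause (gold'), gold = 0.
Now (gold) is unsatisfied and unit — conflict.
Backtrack on left: now try left = 0.
From the singleton clause (sun'), sun = 0.
Now (sun) is unsatisfied and unit — conflict.
Both values of left lead to a conflict.
Backtrack on dry: now try dry = 1.
From the singleton clause (lime'), lime = 0.
From the singleton clause (up'), up = 0.
From the singleton clause (fog), fog = 1.
From the singleton clause (sun'), sun = 0.
From the singleton clause (left), left = 1.
From the singleton clause (gold), gold = 1.
Now (gold') is unsatisfied and unit — conflict.
Both values of dry lead to a conflict.
No assignment satisfies every clause.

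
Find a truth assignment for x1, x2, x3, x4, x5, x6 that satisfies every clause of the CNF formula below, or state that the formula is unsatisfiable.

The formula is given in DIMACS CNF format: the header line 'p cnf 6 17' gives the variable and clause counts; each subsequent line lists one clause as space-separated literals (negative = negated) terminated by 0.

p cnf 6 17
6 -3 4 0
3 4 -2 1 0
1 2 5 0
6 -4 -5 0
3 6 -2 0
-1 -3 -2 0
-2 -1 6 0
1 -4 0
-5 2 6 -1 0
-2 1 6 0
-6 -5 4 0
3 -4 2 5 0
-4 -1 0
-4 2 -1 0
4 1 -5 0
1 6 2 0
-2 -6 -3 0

x1: True; x2: True; x3: False; x4: False; x5: False; x6: True

Branch on x1: set x1 = True.
From the singleton clause (¬x4), x4 = False.
Branch on x6: set x6 = True.
From the singleton clause (¬x5), x5 = False.
Branch on x3: set x3 = False.
All clauses hold; x2 can take either value.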